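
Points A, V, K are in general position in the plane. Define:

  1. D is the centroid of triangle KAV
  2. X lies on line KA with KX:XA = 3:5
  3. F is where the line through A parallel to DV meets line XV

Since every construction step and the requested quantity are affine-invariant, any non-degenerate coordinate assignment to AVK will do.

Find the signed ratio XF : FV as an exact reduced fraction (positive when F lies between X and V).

XF:FV = -5/4

Set A = (0, 0), V = (1, 0), K = (0, 1); any affine frame gives the same invariant.
1. D is the centroid of triangle KAV ⇒ D = (1/3, 1/3)
2. X lies on line KA with KX:XA = 3:5 ⇒ X = (0, 5/8)
3. F is where the line through A parallel to DV meets line XV ⇒ F = (5, -5/2)
F = X + t·(V−X) with t = 5, so XF:FV = t:(1−t) = 5:-4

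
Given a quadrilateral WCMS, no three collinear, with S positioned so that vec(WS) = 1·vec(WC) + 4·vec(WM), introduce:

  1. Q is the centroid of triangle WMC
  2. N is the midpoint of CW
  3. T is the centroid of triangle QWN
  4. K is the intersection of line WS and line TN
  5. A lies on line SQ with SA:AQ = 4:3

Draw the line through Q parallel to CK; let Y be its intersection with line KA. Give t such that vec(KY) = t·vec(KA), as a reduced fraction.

Assign W = (0, 0), C = (1, 0), M = (0, 1), S = (1, 4) — the answer is frame-independent, so this choice is without loss of generality.
1. Q is the centroid of triangle WMC ⇒ Q = (1/3, 1/3)
2. N is the midpoint of CW ⇒ N = (1/2, 0)
3. T is the centroid of triangle QWN ⇒ T = (5/18, 1/9)
4. K is the intersection of line WS and line TN ⇒ K = (1/18, 2/9)
5. A lies on line SQ with SA:AQ = 4:3 ⇒ A = (13/21, 40/21)
through Q parallel to CK: direction (-17/18, 2/9); meets KA at Y = (143/1296, 125/324)
Y = K + t·(A−K) with t = 7/72

t = 7/72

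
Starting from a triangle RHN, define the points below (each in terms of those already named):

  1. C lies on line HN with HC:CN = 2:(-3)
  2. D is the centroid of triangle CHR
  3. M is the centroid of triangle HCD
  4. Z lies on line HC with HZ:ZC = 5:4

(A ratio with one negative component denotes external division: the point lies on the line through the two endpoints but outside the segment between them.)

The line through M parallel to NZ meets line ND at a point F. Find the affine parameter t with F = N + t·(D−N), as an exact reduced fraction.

Set R = (0, 0), H = (1, 0), N = (0, 1); any affine frame gives the same invariant.
1. C lies on line HN with HC:CN = 2:(-3) ⇒ C = (3, -2)
2. D is the centroid of triangle CHR ⇒ D = (4/3, -2/3)
3. M is the centroid of triangle HCD ⇒ M = (16/9, -8/9)
4. Z lies on line HC with HZ:ZC = 5:4 ⇒ Z = (19/9, -10/9)
through M parallel to NZ: direction (19/9, -19/9); meets ND at F = (4/9, 4/9)
F = N + t·(D−N) with t = 1/3

t = 1/3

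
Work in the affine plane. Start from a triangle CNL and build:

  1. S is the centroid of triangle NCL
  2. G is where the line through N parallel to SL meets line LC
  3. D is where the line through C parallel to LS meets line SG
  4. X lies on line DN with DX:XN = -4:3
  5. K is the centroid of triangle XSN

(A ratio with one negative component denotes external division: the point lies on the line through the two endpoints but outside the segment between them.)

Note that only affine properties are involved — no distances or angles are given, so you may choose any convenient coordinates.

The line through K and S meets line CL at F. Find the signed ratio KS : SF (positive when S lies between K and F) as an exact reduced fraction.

Assign C = (0, 0), N = (1, 0), L = (0, 1) — the answer is frame-independent, so this choice is without loss of generality.
1. S is the centroid of triangle NCL ⇒ S = (1/3, 1/3)
2. G is where the line through N parallel to SL meets line LC ⇒ G = (0, 2)
3. D is where the line through C parallel to LS meets line SG ⇒ D = (2/3, -4/3)
4. X lies on line DN with DX:XN = -4:3 ⇒ X = (2, 4)
5. K is the centroid of triangle XSN ⇒ K = (10/9, 13/9)
line KS meets CL at F = (0, -1/7)
S = K + t·(F−K) with t = 7/10, so KS:SF = 7/10:3/10

KS:SF = 7/3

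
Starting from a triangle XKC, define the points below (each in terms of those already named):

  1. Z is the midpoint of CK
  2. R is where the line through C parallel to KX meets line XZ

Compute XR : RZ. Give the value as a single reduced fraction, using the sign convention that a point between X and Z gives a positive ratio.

XR:RZ = -2

Choose coordinates X = (0, 0), K = (1, 0), C = (0, 1).
1. Z is the midpoint of CK ⇒ Z = (1/2, 1/2)
2. R is where the line through C parallel to KX meets line XZ ⇒ R = (1, 1)
R = X + t·(Z−X) with t = 2, so XR:RZ = t:(1−t) = 2:-1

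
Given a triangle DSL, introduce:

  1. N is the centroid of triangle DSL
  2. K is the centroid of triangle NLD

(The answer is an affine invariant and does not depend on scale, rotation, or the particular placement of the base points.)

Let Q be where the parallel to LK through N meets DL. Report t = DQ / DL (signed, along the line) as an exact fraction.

Set D = (0, 0), S = (1, 0), L = (0, 1); any affine frame gives the same invariant.
1. N is the centroid of triangle DSL ⇒ N = (1/3, 1/3)
2. K is the centroid of triangle NLD ⇒ K = (1/9, 4/9)
through N parallel to LK: direction (1/9, -5/9); meets DL at Q = (0, 2)
Q = D + t·(L−D) with t = 2

t = 2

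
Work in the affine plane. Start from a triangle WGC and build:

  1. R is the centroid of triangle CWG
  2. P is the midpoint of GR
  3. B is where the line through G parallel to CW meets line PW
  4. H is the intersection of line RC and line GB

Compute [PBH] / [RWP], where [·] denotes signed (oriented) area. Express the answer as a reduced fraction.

Choose coordinates W = (0, 0), G = (1, 0), C = (0, 1).
1. R is the centroid of triangle CWG ⇒ R = (1/3, 1/3)
2. P is the midpoint of GR ⇒ P = (2/3, 1/6)
3. B is where the line through G parallel to CW meets line PW ⇒ B = (1, 1/4)
4. H is the intersection of line RC and line GB ⇒ H = (1, -1)
2·[PBH] = -5/12, 2·[RWP] = 1/6
[PBH]:[RWP] = -5/12:1/6 = -5/2

[PBH]:[RWP] = -5/2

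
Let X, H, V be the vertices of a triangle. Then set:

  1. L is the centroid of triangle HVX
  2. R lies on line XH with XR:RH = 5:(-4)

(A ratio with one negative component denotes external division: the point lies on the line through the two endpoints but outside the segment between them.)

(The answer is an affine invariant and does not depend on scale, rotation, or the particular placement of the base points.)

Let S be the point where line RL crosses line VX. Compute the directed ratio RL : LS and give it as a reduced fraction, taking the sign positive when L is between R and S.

RL:LS = 14

Assign X = (0, 0), H = (1, 0), V = (0, 1) — the answer is frame-independent, so this choice is without loss of generality.
1. L is the centroid of triangle HVX ⇒ L = (1/3, 1/3)
2. R lies on line XH with XR:RH = 5:(-4) ⇒ R = (5, 0)
line RL meets VX at S = (0, 5/14)
L = R + t·(S−R) with t = 14/15, so RL:LS = 14/15:1/15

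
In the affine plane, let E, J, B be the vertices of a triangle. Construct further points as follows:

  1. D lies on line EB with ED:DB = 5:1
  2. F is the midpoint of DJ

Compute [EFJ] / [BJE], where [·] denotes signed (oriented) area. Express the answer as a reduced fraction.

Choose coordinates E = (0, 0), J = (1, 0), B = (0, 1).
1. D lies on line EB with ED:DB = 5:1 ⇒ D = (0, 5/6)
2. F is the midpoint of DJ ⇒ F = (1/2, 5/12)
2·[EFJ] = -5/12, 2·[BJE] = -1
[EFJ]:[BJE] = -5/12:-1 = 5/12

[EFJ]:[BJE] = 5/12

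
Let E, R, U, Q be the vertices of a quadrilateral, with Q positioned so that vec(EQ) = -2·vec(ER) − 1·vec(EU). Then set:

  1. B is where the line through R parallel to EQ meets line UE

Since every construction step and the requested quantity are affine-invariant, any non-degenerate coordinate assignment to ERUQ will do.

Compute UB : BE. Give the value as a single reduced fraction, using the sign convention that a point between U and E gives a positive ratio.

Assign E = (0, 0), R = (1, 0), U = (0, 1), Q = (-2, -1) — the answer is frame-independent, so this choice is without loss of generality.
1. B is where the line through R parallel to EQ meets line UE ⇒ B = (0, -1/2)
B = U + t·(E−U) with t = 3/2, so UB:BE = t:(1−t) = 3/2:-1/2

UB:BE = -3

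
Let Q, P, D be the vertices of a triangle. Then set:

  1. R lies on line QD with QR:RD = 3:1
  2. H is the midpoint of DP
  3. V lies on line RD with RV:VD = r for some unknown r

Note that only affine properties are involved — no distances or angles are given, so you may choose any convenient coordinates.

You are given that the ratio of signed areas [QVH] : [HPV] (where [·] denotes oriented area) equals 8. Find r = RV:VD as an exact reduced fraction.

Set Q = (0, 0), P = (1, 0), D = (0, 1); any affine frame gives the same invariant.
1. R lies on line QD with QR:RD = 3:1 ⇒ R = (0, 3/4)
2. H is the midpoint of DP ⇒ H = (1/2, 1/2)
3. With RV:VD = r, write λ = r/(r+1) so V = R + λ·(D−R); V is affine-linear in λ
Every point depending on V is an affine combination of V and λ-independent points, so each such coordinate is linear in λ; the λ² term in each signed area is a multiple of (D−R)×(D−R) = 0, so 2·[QVH] and 2·[HPV] are each linear in λ. Evaluating at λ=0 and λ=1:
  2·[QVH] = -1/8·λ − 3/8,   2·[HPV] = 1/8·λ − 1/8
So [QVH]:[HPV] = (-1/8·λ − 3/8) / (1/8·λ − 1/8). Setting this equal to 8:
  -1/8·λ − 3/8 = 8·(1/8·λ − 1/8)  ⇒  λ = 5/9
Then r = λ/(1−λ) = (5/9)/(4/9) = 5/4. Check: with r = 5/4, V = (0, 8/9) and [QVH]:[HPV] = 8 as required.

r = 5/4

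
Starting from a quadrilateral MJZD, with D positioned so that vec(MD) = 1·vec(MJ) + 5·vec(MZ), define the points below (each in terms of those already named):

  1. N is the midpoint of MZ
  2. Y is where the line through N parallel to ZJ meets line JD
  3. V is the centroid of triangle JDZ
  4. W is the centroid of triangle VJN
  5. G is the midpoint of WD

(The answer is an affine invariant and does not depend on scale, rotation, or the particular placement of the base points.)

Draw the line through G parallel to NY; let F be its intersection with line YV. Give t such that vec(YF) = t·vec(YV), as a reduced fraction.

Work in coordinates with M = (0, 0), J = (1, 0), Z = (0, 1), D = (1, 5).
1. N is the midpoint of MZ ⇒ N = (0, 1/2)
2. Y is where the line through N parallel to ZJ meets line JD ⇒ Y = (1, -1/2)
3. V is the centroid of triangle JDZ ⇒ V = (2/3, 2)
4. W is the centroid of triangle VJN ⇒ W = (5/9, 5/6)
5. G is the midpoint of WD ⇒ G = (7/9, 35/12)
through G parallel to NY: direction (1, -1); meets YV at F = (119/234, 497/156)
F = Y + t·(V−Y) with t = 115/78

t = 115/78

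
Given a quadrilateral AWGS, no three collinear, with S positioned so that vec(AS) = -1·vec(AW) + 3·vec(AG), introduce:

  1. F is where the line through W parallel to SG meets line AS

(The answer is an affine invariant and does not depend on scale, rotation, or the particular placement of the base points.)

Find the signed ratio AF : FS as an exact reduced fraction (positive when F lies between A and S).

Set A = (0, 0), W = (1, 0), G = (0, 1), S = (-1, 3); any affine frame gives the same invariant.
1. F is where the line through W parallel to SG meets line AS ⇒ F = (-2, 6)
F = A + t·(S−A) with t = 2, so AF:FS = t:(1−t) = 2:-1

AF:FS = -2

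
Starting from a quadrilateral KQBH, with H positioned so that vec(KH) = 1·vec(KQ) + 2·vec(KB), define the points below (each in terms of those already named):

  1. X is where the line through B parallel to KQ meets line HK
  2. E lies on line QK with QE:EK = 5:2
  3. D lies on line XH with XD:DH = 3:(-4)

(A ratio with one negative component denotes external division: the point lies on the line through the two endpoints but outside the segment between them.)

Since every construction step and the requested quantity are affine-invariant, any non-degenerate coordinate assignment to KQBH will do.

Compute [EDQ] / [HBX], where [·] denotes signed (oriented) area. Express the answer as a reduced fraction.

[EDQ]:[HBX] = 20/7

Set K = (0, 0), Q = (1, 0), B = (0, 1), H = (1, 2); any affine frame gives the same invariant.
1. X is where the line through B parallel to KQ meets line HK ⇒ X = (1/2, 1)
2. E lies on line QK with QE:EK = 5:2 ⇒ E = (2/7, 0)
3. D lies on line XH with XD:DH = 3:(-4) ⇒ D = (-1, -2)
2·[EDQ] = 10/7, 2·[HBX] = 1/2
[EDQ]:[HBX] = 10/7:1/2 = 20/7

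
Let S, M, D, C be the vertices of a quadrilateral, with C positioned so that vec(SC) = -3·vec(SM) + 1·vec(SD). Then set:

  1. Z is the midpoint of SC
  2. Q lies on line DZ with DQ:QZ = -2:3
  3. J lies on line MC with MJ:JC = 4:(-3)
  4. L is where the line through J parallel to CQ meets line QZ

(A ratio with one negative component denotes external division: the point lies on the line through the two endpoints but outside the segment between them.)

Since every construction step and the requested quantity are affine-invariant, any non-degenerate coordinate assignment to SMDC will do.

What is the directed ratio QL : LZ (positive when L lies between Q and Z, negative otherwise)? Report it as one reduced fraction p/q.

Choose coordinates S = (0, 0), M = (1, 0), D = (0, 1), C = (-3, 1).
1. Z is the midpoint of SC ⇒ Z = (-3/2, 1/2)
2. Q lies on line DZ with DQ:QZ = -2:3 ⇒ Q = (3, 2)
3. J lies on line MC with MJ:JC = 4:(-3) ⇒ J = (-15, 4)
4. L is where the line through J parallel to CQ meets line QZ ⇒ L = (33, 12)
L = Q + t·(Z−Q) with t = -20/3, so QL:LZ = t:(1−t) = -20/3:23/3

QL:LZ = -20/23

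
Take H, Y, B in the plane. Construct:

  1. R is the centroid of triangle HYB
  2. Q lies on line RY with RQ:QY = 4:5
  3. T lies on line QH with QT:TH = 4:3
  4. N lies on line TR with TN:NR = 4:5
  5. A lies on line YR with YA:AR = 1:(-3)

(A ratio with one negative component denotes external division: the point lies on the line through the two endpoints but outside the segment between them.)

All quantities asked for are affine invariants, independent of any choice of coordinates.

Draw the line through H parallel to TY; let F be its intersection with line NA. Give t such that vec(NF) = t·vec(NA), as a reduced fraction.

Assign H = (0, 0), Y = (1, 0), B = (0, 1) — the answer is frame-independent, so this choice is without loss of generality.
1. R is the centroid of triangle HYB ⇒ R = (1/3, 1/3)
2. Q lies on line RY with RQ:QY = 4:5 ⇒ Q = (17/27, 5/27)
3. T lies on line QH with QT:TH = 4:3 ⇒ T = (17/63, 5/63)
4. N lies on line TR with TN:NR = 4:5 ⇒ N = (169/567, 109/567)
5. A lies on line YR with YA:AR = 1:(-3) ⇒ A = (4/3, -1/6)
through H parallel to TY: direction (46/63, -5/63); meets NA at F = (7981/6426, -1735/12852)
F = N + t·(A−N) with t = 31/34

t = 31/34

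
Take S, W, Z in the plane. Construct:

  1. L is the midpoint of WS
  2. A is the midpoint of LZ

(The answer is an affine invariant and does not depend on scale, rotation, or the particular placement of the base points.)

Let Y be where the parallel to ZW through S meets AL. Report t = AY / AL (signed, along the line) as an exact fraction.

Work in coordinates with S = (0, 0), W = (1, 0), Z = (0, 1).
1. L is the midpoint of WS ⇒ L = (1/2, 0)
2. A is the midpoint of LZ ⇒ A = (1/4, 1/2)
through S parallel to ZW: direction (1, -1); meets AL at Y = (1, -1)
Y = A + t·(L−A) with t = 3

t = 3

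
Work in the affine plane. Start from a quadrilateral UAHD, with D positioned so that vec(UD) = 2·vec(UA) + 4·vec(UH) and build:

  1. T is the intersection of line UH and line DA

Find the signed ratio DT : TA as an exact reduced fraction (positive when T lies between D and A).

Choose coordinates U = (0, 0), A = (1, 0), H = (0, 1), D = (2, 4).
1. T is the intersection of line UH and line DA ⇒ T = (0, -4)
T = D + t·(A−D) with t = 2, so DT:TA = t:(1−t) = 2:-1

DT:TA = -2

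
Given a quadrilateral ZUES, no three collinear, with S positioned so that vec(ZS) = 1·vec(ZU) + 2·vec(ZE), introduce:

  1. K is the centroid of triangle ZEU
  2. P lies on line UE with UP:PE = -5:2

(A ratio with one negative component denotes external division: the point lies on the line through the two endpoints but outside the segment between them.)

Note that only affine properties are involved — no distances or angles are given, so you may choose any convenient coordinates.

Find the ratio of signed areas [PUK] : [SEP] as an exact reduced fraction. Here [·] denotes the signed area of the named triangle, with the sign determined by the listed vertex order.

Work in coordinates with Z = (0, 0), U = (1, 0), E = (0, 1), S = (1, 2).
1. K is the centroid of triangle ZEU ⇒ K = (1/3, 1/3)
2. P lies on line UE with UP:PE = -5:2 ⇒ P = (-2/3, 5/3)
2·[PUK] = -5/9, 2·[SEP] = -4/3
[PUK]:[SEP] = -5/9:-4/3 = 5/12

[PUK]:[SEP] = 5/12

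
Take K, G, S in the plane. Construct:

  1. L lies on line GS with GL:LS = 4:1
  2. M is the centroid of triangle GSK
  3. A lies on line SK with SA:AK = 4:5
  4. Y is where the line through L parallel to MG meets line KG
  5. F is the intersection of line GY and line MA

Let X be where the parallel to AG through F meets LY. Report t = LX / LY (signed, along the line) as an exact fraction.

t = -121/24

Assign K = (0, 0), G = (1, 0), S = (0, 1) — the answer is frame-independent, so this choice is without loss of generality.
1. L lies on line GS with GL:LS = 4:1 ⇒ L = (1/5, 4/5)
2. M is the centroid of triangle GSK ⇒ M = (1/3, 1/3)
3. A lies on line SK with SA:AK = 4:5 ⇒ A = (0, 5/9)
4. Y is where the line through L parallel to MG meets line KG ⇒ Y = (9/5, 0)
5. F is the intersection of line GY and line MA ⇒ F = (5/6, 0)
through F parallel to AG: direction (1, -5/9); meets LY at X = (-118/15, 29/6)
X = L + t·(Y−L) with t = -121/24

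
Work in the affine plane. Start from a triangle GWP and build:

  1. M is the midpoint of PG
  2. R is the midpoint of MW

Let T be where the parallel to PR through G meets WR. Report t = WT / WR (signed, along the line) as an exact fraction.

Work in coordinates with G = (0, 0), W = (1, 0), P = (0, 1).
1. M is the midpoint of PG ⇒ M = (0, 1/2)
2. R is the midpoint of MW ⇒ R = (1/2, 1/4)
through G parallel to PR: direction (1/2, -3/4); meets WR at T = (-1/2, 3/4)
T = W + t·(R−W) with t = 3

t = 3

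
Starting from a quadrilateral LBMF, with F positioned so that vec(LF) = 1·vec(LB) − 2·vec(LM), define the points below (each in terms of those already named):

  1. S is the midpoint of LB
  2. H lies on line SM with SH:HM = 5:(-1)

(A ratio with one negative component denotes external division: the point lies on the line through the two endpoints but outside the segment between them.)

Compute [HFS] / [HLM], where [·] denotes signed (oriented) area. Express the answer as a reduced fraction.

Set L = (0, 0), B = (1, 0), M = (0, 1), F = (1, -2); any affine frame gives the same invariant.
1. S is the midpoint of LB ⇒ S = (1/2, 0)
2. H lies on line SM with SH:HM = 5:(-1) ⇒ H = (-1/8, 5/4)
2·[HFS] = 5/8, 2·[HLM] = 1/8
[HFS]:[HLM] = 5/8:1/8 = 5

[HFS]:[HLM] = 5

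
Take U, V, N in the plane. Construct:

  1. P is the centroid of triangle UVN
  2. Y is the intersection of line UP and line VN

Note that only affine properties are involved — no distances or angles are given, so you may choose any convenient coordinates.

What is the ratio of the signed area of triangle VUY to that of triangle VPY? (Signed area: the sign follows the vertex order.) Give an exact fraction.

Choose coordinates U = (0, 0), V = (1, 0), N = (0, 1).
1. P is the centroid of triangle UVN ⇒ P = (1/3, 1/3)
2. Y is the intersection of line UP and line VN ⇒ Y = (1/2, 1/2)
2·[VUY] = -1/2, 2·[VPY] = -1/6
[VUY]:[VPY] = -1/2:-1/6 = 3

[VUY]:[VPY] = 3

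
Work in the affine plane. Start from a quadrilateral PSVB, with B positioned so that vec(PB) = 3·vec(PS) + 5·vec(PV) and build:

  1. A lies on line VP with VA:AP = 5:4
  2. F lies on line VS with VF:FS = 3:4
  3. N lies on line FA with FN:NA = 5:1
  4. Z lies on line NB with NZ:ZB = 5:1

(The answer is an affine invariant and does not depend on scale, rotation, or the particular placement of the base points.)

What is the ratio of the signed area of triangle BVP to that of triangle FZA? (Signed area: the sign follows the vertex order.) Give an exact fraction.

[BVP]:[FZA] = 126/55

Set P = (0, 0), S = (1, 0), V = (0, 1), B = (3, 5); any affine frame gives the same invariant.
1. A lies on line VP with VA:AP = 5:4 ⇒ A = (0, 4/9)
2. F lies on line VS with VF:FS = 3:4 ⇒ F = (3/7, 4/7)
3. N lies on line FA with FN:NA = 5:1 ⇒ N = (1/14, 88/189)
4. Z lies on line NB with NZ:ZB = 5:1 ⇒ Z = (211/84, 4813/1134)
2·[BVP] = 3, 2·[FZA] = 55/42
[BVP]:[FZA] = 3:55/42 = 126/55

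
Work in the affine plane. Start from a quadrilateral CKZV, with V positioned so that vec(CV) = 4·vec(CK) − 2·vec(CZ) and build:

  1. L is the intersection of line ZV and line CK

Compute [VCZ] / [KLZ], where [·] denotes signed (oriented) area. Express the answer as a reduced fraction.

[VCZ]:[KLZ] = -12

Set C = (0, 0), K = (1, 0), Z = (0, 1), V = (4, -2); any affine frame gives the same invariant.
1. L is the intersection of line ZV and line CK ⇒ L = (4/3, 0)
2·[VCZ] = -4, 2·[KLZ] = 1/3
[VCZ]:[KLZ] = -4:1/3 = -12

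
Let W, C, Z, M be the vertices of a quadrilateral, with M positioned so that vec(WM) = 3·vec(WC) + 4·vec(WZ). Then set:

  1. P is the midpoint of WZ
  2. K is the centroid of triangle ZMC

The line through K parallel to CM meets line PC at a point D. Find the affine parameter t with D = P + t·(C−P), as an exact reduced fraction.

Choose coordinates W = (0, 0), C = (1, 0), Z = (0, 1), M = (3, 4).
1. P is the midpoint of WZ ⇒ P = (0, 1/2)
2. K is the centroid of triangle ZMC ⇒ K = (4/3, 5/3)
through K parallel to CM: direction (2, 4); meets PC at D = (3/5, 1/5)
D = P + t·(C−P) with t = 3/5

t = 3/5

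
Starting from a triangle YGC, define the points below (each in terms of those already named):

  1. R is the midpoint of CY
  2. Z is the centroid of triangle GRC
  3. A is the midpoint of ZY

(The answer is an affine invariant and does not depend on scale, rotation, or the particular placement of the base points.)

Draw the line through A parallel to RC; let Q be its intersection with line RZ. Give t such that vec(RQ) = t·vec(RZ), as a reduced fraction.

Work in coordinates with Y = (0, 0), G = (1, 0), C = (0, 1).
1. R is the midpoint of CY ⇒ R = (0, 1/2)
2. Z is the centroid of triangle GRC ⇒ Z = (1/3, 1/2)
3. A is the midpoint of ZY ⇒ A = (1/6, 1/4)
through A parallel to RC: direction (0, 1/2); meets RZ at Q = (1/6, 1/2)
Q = R + t·(Z−R) with t = 1/2

t = 1/2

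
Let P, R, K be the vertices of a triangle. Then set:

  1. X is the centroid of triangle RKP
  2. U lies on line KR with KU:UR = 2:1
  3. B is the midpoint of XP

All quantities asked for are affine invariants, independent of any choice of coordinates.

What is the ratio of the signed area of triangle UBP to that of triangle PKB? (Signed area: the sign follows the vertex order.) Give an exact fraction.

[UBP]:[PKB] = -1/3

Set P = (0, 0), R = (1, 0), K = (0, 1); any affine frame gives the same invariant.
1. X is the centroid of triangle RKP ⇒ X = (1/3, 1/3)
2. U lies on line KR with KU:UR = 2:1 ⇒ U = (2/3, 1/3)
3. B is the midpoint of XP ⇒ B = (1/6, 1/6)
2·[UBP] = 1/18, 2·[PKB] = -1/6
[UBP]:[PKB] = 1/18:-1/6 = -1/3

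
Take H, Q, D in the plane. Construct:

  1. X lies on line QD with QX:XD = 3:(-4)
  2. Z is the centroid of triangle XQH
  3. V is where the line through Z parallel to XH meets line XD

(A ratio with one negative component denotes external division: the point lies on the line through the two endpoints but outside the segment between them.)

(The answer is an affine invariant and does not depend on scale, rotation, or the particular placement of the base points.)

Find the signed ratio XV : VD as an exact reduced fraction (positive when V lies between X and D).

XV:VD = 1/3

Choose coordinates H = (0, 0), Q = (1, 0), D = (0, 1).
1. X lies on line QD with QX:XD = 3:(-4) ⇒ X = (4, -3)
2. Z is the centroid of triangle XQH ⇒ Z = (5/3, -1)
3. V is where the line through Z parallel to XH meets line XD ⇒ V = (3, -2)
V = X + t·(D−X) with t = 1/4, so XV:VD = t:(1−t) = 1/4:3/4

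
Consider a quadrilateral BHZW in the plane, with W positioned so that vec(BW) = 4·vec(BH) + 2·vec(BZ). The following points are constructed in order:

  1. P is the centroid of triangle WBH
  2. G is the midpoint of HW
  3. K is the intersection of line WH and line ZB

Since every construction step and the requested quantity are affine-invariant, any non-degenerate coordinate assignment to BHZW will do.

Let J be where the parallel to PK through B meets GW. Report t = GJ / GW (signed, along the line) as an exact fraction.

t = -5

Set B = (0, 0), H = (1, 0), Z = (0, 1), W = (4, 2); any affine frame gives the same invariant.
1. P is the centroid of triangle WBH ⇒ P = (5/3, 2/3)
2. G is the midpoint of HW ⇒ G = (5/2, 1)
3. K is the intersection of line WH and line ZB ⇒ K = (0, -2/3)
through B parallel to PK: direction (-5/3, -4/3); meets GW at J = (-5, -4)
J = G + t·(W−G) with t = -5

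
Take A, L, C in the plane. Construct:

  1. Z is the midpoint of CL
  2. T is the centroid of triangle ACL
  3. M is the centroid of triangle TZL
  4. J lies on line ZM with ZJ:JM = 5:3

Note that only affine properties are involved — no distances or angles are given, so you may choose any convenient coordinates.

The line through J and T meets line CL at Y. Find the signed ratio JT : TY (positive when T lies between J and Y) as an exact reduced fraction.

Assign A = (0, 0), L = (1, 0), C = (0, 1) — the answer is frame-independent, so this choice is without loss of generality.
1. Z is the midpoint of CL ⇒ Z = (1/2, 1/2)
2. T is the centroid of triangle ACL ⇒ T = (1/3, 1/3)
3. M is the centroid of triangle TZL ⇒ M = (11/18, 5/18)
4. J lies on line ZM with ZJ:JM = 5:3 ⇒ J = (41/72, 13/36)
line JT meets CL at Y = (12/19, 7/19)
T = J + t·(Y−J) with t = -19/5, so JT:TY = -19/5:24/5

JT:TY = -19/24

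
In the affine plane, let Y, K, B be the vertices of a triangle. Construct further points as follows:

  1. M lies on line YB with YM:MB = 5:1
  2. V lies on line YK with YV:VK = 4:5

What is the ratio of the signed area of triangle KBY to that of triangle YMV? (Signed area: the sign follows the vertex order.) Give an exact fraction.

[KBY]:[YMV] = -27/10

Work in coordinates with Y = (0, 0), K = (1, 0), B = (0, 1).
1. M lies on line YB with YM:MB = 5:1 ⇒ M = (0, 5/6)
2. V lies on line YK with YV:VK = 4:5 ⇒ V = (4/9, 0)
2·[KBY] = 1, 2·[YMV] = -10/27
[KBY]:[YMV] = 1:-10/27 = -27/10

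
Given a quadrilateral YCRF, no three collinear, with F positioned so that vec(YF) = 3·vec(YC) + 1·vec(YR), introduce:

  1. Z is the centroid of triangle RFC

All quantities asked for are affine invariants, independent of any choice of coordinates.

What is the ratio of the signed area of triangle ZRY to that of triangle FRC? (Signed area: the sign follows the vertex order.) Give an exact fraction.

Choose coordinates Y = (0, 0), C = (1, 0), R = (0, 1), F = (3, 1).
1. Z is the centroid of triangle RFC ⇒ Z = (4/3, 2/3)
2·[ZRY] = 4/3, 2·[FRC] = 3
[ZRY]:[FRC] = 4/3:3 = 4/9

[ZRY]:[FRC] = 4/9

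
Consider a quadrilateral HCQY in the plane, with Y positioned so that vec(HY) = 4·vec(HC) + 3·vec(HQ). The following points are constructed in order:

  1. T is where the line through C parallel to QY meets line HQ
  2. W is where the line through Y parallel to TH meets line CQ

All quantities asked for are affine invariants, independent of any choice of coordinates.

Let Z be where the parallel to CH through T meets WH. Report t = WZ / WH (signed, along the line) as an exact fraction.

Work in coordinates with H = (0, 0), C = (1, 0), Q = (0, 1), Y = (4, 3).
1. T is where the line through C parallel to QY meets line HQ ⇒ T = (0, -1/2)
2. W is where the line through Y parallel to TH meets line CQ ⇒ W = (4, -3)
through T parallel to CH: direction (-1, 0); meets WH at Z = (2/3, -1/2)
Z = W + t·(H−W) with t = 5/6

t = 5/6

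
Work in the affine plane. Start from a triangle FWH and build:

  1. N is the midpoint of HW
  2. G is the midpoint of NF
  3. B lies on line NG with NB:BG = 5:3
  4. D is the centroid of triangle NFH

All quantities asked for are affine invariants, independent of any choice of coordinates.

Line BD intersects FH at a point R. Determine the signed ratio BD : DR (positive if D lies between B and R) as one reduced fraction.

Choose coordinates F = (0, 0), W = (1, 0), H = (0, 1).
1. N is the midpoint of HW ⇒ N = (1/2, 1/2)
2. G is the midpoint of NF ⇒ G = (1/4, 1/4)
3. B lies on line NG with NB:BG = 5:3 ⇒ B = (11/32, 11/32)
4. D is the centroid of triangle NFH ⇒ D = (1/6, 1/2)
line BD meets FH at R = (0, 11/17)
D = B + t·(R−B) with t = 17/33, so BD:DR = 17/33:16/33

BD:DR = 17/16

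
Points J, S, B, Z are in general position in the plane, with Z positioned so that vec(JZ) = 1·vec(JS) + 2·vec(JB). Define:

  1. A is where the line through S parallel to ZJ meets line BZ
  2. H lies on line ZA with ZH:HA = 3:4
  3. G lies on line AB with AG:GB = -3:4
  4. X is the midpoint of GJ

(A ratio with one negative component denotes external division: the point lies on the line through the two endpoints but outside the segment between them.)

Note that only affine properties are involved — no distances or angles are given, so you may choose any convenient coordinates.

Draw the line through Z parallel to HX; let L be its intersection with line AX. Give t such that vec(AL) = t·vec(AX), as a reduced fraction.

t = 7/4

Set J = (0, 0), S = (1, 0), B = (0, 1), Z = (1, 2); any affine frame gives the same invariant.
1. A is where the line through S parallel to ZJ meets line BZ ⇒ A = (3, 4)
2. H lies on line ZA with ZH:HA = 3:4 ⇒ H = (13/7, 20/7)
3. G lies on line AB with AG:GB = -3:4 ⇒ G = (12, 13)
4. X is the midpoint of GJ ⇒ X = (6, 13/2)
through Z parallel to HX: direction (29/7, 51/14); meets AX at L = (33/4, 67/8)
L = A + t·(X−A) with t = 7/4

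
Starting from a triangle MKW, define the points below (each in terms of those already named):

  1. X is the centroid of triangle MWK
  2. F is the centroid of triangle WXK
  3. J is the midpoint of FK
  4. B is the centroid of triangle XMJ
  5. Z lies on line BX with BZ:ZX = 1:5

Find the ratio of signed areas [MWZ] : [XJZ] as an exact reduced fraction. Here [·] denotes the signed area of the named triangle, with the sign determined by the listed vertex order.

Work in coordinates with M = (0, 0), K = (1, 0), W = (0, 1).
1. X is the centroid of triangle MWK ⇒ X = (1/3, 1/3)
2. F is the centroid of triangle WXK ⇒ F = (4/9, 4/9)
3. J is the midpoint of FK ⇒ J = (13/18, 2/9)
4. B is the centroid of triangle XMJ ⇒ B = (19/54, 5/27)
5. Z lies on line BX with BZ:ZX = 1:5 ⇒ Z = (113/324, 17/81)
2·[MWZ] = -113/324, 2·[XJZ] = -5/108
[MWZ]:[XJZ] = -113/324:-5/108 = 113/15

[MWZ]:[XJZ] = 113/15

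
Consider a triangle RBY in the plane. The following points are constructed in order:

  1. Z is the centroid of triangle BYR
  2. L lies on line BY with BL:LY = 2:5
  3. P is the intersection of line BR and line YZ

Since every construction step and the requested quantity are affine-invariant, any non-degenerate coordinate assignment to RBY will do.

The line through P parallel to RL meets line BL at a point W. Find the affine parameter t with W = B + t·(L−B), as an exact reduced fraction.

t = 1/2

Choose coordinates R = (0, 0), B = (1, 0), Y = (0, 1).
1. Z is the centroid of triangle BYR ⇒ Z = (1/3, 1/3)
2. L lies on line BY with BL:LY = 2:5 ⇒ L = (5/7, 2/7)
3. P is the intersection of line BR and line YZ ⇒ P = (1/2, 0)
through P parallel to RL: direction (5/7, 2/7); meets BL at W = (6/7, 1/7)
W = B + t·(L−B) with t = 1/2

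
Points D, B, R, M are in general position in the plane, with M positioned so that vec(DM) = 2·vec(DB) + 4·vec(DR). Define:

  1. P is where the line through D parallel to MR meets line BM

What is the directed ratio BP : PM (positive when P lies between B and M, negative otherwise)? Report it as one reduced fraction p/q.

BP:PM = 3/2

Choose coordinates D = (0, 0), B = (1, 0), R = (0, 1), M = (2, 4).
1. P is where the line through D parallel to MR meets line BM ⇒ P = (8/5, 12/5)
P = B + t·(M−B) with t = 3/5, so BP:PM = t:(1−t) = 3/5:2/5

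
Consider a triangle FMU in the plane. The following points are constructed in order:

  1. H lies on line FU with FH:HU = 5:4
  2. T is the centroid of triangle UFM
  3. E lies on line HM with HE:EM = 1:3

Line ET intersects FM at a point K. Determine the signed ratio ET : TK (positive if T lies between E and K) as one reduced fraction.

Work in coordinates with F = (0, 0), M = (1, 0), U = (0, 1).
1. H lies on line FU with FH:HU = 5:4 ⇒ H = (0, 5/9)
2. T is the centroid of triangle UFM ⇒ T = (1/3, 1/3)
3. E lies on line HM with HE:EM = 1:3 ⇒ E = (1/4, 5/12)
line ET meets FM at K = (2/3, 0)
T = E + t·(K−E) with t = 1/5, so ET:TK = 1/5:4/5

ET:TK = 1/4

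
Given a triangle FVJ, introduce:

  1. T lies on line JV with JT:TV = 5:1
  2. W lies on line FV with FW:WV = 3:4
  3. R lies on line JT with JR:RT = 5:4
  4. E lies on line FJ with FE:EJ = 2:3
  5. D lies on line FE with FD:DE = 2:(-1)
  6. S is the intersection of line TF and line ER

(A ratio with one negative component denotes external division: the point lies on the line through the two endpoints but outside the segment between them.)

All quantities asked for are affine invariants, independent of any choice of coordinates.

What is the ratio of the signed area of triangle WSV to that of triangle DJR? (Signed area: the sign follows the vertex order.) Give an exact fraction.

Work in coordinates with F = (0, 0), V = (1, 0), J = (0, 1).
1. T lies on line JV with JT:TV = 5:1 ⇒ T = (5/6, 1/6)
2. W lies on line FV with FW:WV = 3:4 ⇒ W = (3/7, 0)
3. R lies on line JT with JR:RT = 5:4 ⇒ R = (25/54, 29/54)
4. E lies on line FJ with FE:EJ = 2:3 ⇒ E = (0, 2/5)
5. D lies on line FE with FD:DE = 2:(-1) ⇒ D = (0, 4/5)
6. S is the intersection of line TF and line ER ⇒ S = (-25/6, -5/6)
2·[WSV] = 10/21, 2·[DJR] = -5/54
[WSV]:[DJR] = 10/21:-5/54 = -36/7

[WSV]:[DJR] = -36/7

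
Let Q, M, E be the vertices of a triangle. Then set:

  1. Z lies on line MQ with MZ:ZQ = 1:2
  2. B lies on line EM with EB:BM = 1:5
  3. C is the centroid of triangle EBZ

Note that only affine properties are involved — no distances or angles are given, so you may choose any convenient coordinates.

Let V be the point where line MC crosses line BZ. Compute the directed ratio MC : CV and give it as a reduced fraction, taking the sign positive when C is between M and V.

MC:CV = -16

Choose coordinates Q = (0, 0), M = (1, 0), E = (0, 1).
1. Z lies on line MQ with MZ:ZQ = 1:2 ⇒ Z = (2/3, 0)
2. B lies on line EM with EB:BM = 1:5 ⇒ B = (1/6, 5/6)
3. C is the centroid of triangle EBZ ⇒ C = (5/18, 11/18)
line MC meets BZ at V = (31/96, 55/96)
C = M + t·(V−M) with t = 16/15, so MC:CV = 16/15:-1/15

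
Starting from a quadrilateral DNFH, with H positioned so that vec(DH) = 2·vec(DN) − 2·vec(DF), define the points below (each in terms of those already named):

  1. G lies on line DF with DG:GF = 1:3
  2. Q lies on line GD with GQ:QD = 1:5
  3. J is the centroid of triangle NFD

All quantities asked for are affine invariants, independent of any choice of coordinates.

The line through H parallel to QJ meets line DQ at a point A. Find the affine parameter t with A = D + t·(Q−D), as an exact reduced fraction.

t = -66/5

Choose coordinates D = (0, 0), N = (1, 0), F = (0, 1), H = (2, -2).
1. G lies on line DF with DG:GF = 1:3 ⇒ G = (0, 1/4)
2. Q lies on line GD with GQ:QD = 1:5 ⇒ Q = (0, 5/24)
3. J is the centroid of triangle NFD ⇒ J = (1/3, 1/3)
through H parallel to QJ: direction (1/3, 1/8); meets DQ at A = (0, -11/4)
A = D + t·(Q−D) with t = -66/5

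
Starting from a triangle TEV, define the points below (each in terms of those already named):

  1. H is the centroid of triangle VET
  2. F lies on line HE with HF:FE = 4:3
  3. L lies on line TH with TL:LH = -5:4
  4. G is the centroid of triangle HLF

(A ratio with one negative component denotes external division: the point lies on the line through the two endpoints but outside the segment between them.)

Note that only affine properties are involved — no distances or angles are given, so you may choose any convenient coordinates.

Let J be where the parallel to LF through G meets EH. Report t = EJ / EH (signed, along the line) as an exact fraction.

Assign T = (0, 0), E = (1, 0), V = (0, 1) — the answer is frame-independent, so this choice is without loss of generality.
1. H is the centroid of triangle VET ⇒ H = (1/3, 1/3)
2. F lies on line HE with HF:FE = 4:3 ⇒ F = (5/7, 1/7)
3. L lies on line TH with TL:LH = -5:4 ⇒ L = (5/3, 5/3)
4. G is the centroid of triangle HLF ⇒ G = (19/21, 5/7)
through G parallel to LF: direction (-20/21, -32/21); meets EH at J = (37/63, 13/63)
J = E + t·(H−E) with t = 13/21

t = 13/21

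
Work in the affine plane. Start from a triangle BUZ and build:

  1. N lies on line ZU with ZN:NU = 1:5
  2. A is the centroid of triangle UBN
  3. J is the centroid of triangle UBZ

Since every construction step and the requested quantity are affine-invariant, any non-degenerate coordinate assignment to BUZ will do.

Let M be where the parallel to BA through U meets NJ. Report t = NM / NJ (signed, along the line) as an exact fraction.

t = 30/13

Work in coordinates with B = (0, 0), U = (1, 0), Z = (0, 1).
1. N lies on line ZU with ZN:NU = 1:5 ⇒ N = (1/6, 5/6)
2. A is the centroid of triangle UBN ⇒ A = (7/18, 5/18)
3. J is the centroid of triangle UBZ ⇒ J = (1/3, 1/3)
through U parallel to BA: direction (7/18, 5/18); meets NJ at M = (43/78, -25/78)
M = N + t·(J−N) with t = 30/13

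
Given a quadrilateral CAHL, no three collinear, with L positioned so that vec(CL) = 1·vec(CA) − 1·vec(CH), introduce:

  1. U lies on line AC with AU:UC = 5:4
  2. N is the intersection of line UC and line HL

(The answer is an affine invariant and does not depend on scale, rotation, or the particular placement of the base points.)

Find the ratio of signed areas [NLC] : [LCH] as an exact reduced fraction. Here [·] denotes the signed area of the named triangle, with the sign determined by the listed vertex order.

Set C = (0, 0), A = (1, 0), H = (0, 1), L = (1, -1); any affine frame gives the same invariant.
1. U lies on line AC with AU:UC = 5:4 ⇒ U = (4/9, 0)
2. N is the intersection of line UC and line HL ⇒ N = (1/2, 0)
2·[NLC] = -1/2, 2·[LCH] = -1
[NLC]:[LCH] = -1/2:-1 = 1/2

[NLC]:[LCH] = 1/2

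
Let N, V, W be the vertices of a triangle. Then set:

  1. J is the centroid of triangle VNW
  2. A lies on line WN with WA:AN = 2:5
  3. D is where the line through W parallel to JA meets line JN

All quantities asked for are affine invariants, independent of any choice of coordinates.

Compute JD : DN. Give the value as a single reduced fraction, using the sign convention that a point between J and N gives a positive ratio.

Work in coordinates with N = (0, 0), V = (1, 0), W = (0, 1).
1. J is the centroid of triangle VNW ⇒ J = (1/3, 1/3)
2. A lies on line WN with WA:AN = 2:5 ⇒ A = (0, 5/7)
3. D is where the line through W parallel to JA meets line JN ⇒ D = (7/15, 7/15)
D = J + t·(N−J) with t = -2/5, so JD:DN = t:(1−t) = -2/5:7/5

JD:DN = -2/7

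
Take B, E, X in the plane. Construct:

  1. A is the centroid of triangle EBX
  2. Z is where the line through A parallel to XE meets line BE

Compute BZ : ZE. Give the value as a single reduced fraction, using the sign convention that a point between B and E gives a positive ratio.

Work in coordinates with B = (0, 0), E = (1, 0), X = (0, 1).
1. A is the centroid of triangle EBX ⇒ A = (1/3, 1/3)
2. Z is where the line through A parallel to XE meets line BE ⇒ Z = (2/3, 0)
Z = B + t·(E−B) with t = 2/3, so BZ:ZE = t:(1−t) = 2/3:1/3

BZ:ZE = 2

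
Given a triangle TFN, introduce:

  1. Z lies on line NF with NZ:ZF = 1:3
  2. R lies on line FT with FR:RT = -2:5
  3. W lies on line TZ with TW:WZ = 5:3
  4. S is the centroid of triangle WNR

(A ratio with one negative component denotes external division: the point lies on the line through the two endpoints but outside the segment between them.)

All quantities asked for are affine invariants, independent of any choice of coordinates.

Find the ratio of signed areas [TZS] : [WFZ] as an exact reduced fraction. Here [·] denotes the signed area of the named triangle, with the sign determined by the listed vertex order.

Choose coordinates T = (0, 0), F = (1, 0), N = (0, 1).
1. Z lies on line NF with NZ:ZF = 1:3 ⇒ Z = (1/4, 3/4)
2. R lies on line FT with FR:RT = -2:5 ⇒ R = (5/3, 0)
3. W lies on line TZ with TW:WZ = 5:3 ⇒ W = (5/32, 15/32)
4. S is the centroid of triangle WNR ⇒ S = (175/288, 47/96)
2·[TZS] = -1/3, 2·[WFZ] = 9/32
[TZS]:[WFZ] = -1/3:9/32 = -32/27

[TZS]:[WFZ] = -32/27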